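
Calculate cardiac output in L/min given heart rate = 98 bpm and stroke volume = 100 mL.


CO = HR * SV
CO = 98 * 100 / 1000
CO = 9.8 L/min


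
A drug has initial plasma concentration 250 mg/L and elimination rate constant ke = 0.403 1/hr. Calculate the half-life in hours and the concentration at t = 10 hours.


t_half = ln(2) / ke = 0.693147 / 0.403 = 1.72 hr
C(t) = C0 * exp(-ke*t) = 250 * exp(-0.403*10)
C(10) = 4.444 mg/L


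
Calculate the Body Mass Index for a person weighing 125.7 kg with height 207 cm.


BMI = weight / height^2
height = 207 cm = 2.07 m
BMI = 125.7 / 2.07^2
BMI = 29.34 kg/m^2


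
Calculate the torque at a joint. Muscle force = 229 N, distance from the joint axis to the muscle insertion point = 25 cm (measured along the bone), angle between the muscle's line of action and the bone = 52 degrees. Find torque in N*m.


Torque = F * d * sin(theta)   (moment arm = d*sin(theta))
d = 25 cm = 0.25 m
Torque = 229 * 0.25 * sin(52)
Torque = 45.11 N*m


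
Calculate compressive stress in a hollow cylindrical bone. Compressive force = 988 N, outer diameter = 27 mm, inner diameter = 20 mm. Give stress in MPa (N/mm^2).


A = pi*(r_o^2 - r_i^2)
r_o = 13.5 mm, r_i = 10 mm
A = 258.396 mm^2
sigma = F/A = 988 / 258.396
sigma = 3.824 MPa


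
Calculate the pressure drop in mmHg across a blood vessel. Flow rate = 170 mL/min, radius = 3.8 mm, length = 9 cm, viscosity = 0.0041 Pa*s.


dP = 8*mu*L*Q / (pi*r^4)
Q = 170 mL/min = 2.83333e-06 m^3/s
dP = 12.7682 Pa = 12.7682 / 133.322 mmHg = 0.09577 mmHg


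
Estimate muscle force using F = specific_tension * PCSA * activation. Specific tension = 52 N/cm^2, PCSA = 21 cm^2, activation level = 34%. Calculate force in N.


F = sigma * PCSA * activation
F = 52 * 21 * 0.34
F = 371.3 N


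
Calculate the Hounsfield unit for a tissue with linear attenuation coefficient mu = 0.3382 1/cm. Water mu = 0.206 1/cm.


HU = ((mu_tissue - mu_water) / mu_water) * 1000
HU = ((0.3382 - 0.206) / 0.206) * 1000
HU = 641.7


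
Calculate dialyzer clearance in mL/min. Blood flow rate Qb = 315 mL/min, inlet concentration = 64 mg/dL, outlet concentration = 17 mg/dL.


K = Qb * (Cb_in - Cb_out) / Cb_in
K = 315 * (64 - 17) / 64
K = 231.3 mL/min


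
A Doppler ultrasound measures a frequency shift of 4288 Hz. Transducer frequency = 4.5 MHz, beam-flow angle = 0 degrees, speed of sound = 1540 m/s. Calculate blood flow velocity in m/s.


v = fd * c / (2 * f0 * cos(theta))
v = 4288 * 1540 / (2 * 4.5000e+06 * cos(0))
v = 0.7337 m/s


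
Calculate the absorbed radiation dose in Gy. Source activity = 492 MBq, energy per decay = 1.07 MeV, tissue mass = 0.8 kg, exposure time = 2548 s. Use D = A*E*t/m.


A = 492 MBq = 4.9200e+08 Bq
E = 1.07 MeV = 1.71414e-13 J
D = A*E*t/m = 4.9200e+08*1.71414e-13*2548/0.8
D = 0.2686 Gy


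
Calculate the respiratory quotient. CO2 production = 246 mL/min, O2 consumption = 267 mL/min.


RQ = VCO2 / VO2
RQ = 246 / 267
RQ = 0.9213


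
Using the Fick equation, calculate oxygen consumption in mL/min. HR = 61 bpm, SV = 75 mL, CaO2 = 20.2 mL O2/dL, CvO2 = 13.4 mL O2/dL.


CO = HR*SV = 61*75/1000 = 4.575 L/min
a-v O2 diff = 20.2 - 13.4 = 6.8 mL/dL
VO2 = CO * (CaO2-CvO2) * 10 dL/L
VO2 = 4.575 * 6.8 * 10
VO2 = 311.1 mL/min


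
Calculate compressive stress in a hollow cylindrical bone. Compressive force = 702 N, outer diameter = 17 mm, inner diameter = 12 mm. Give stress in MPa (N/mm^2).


A = pi*(r_o^2 - r_i^2)
r_o = 8.5 mm, r_i = 6 mm
A = 113.883 mm^2
sigma = F/A = 702 / 113.883
sigma = 6.164 MPa


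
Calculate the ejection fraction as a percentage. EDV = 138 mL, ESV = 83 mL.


SV = EDV - ESV = 138 - 83 = 55 mL
EF = SV/EDV * 100 = 55/138 * 100
EF = 39.86%


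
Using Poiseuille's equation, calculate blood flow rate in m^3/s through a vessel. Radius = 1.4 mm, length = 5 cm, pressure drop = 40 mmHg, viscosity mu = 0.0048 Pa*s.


Q = pi*r^4*dP / (8*mu*L)
r = 0.0014 m, L = 0.05 m
dP = 40 mmHg = 5332.88 Pa
Q = 3.3521e-05 m^3/s


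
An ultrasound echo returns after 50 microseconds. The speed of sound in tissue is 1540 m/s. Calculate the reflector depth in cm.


depth = c * t / 2
t = 50 us = 5.0000e-05 s
depth = 1540 * 5.0000e-05 / 2
depth = 0.0385 m = 3.85 cm


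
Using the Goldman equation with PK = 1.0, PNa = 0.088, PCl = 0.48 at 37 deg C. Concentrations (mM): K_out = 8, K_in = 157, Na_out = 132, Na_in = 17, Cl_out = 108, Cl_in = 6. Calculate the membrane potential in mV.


Vm = (RT/F)*ln((PK*Ko + PNa*Nao + PCl*Cli)/(PK*Ki + PNa*Nai + PCl*Clo))
Numer = 22.496, Denom = 210.336
Vm = -59.74 mV


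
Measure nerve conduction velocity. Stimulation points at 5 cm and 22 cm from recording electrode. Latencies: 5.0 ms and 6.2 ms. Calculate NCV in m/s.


Distance = (22 - 5) / 100 = 0.17 m
dt = (6.2 - 5.0) / 1000 = 0.0012 s
NCV = dist / dt = 141.7 m/s


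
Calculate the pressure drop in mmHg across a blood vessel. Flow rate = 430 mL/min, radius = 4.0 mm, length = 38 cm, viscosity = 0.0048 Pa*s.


dP = 8*mu*L*Q / (pi*r^4)
Q = 430 mL/min = 7.16667e-06 m^3/s
dP = 130.03 Pa = 130.03 / 133.322 mmHg = 0.9753 mmHg


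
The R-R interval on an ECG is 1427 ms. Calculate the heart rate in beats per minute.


HR = 60 / RR_interval(s)
RR = 1427 ms = 1.427 s
HR = 60 / 1.427 = 42.05 bpm


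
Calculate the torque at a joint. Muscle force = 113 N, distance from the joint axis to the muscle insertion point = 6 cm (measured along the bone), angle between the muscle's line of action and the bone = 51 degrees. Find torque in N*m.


Torque = F * d * sin(theta)   (moment arm = d*sin(theta))
d = 6 cm = 0.06 m
Torque = 113 * 0.06 * sin(51)
Torque = 5.269 N*m


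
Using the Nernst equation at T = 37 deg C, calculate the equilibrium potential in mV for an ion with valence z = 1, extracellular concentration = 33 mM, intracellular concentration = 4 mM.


E = (RT/(zF)) * ln(C_out/C_in)
T = 37 + 273.15 = 310.15 K
E = (8.314 * 310.15 / (1 * 96485)) * ln(33/4)
E = 56.4 mV


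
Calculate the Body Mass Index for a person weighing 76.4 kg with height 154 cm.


BMI = weight / height^2
height = 154 cm = 1.54 m
BMI = 76.4 / 1.54^2
BMI = 32.21 kg/m^2


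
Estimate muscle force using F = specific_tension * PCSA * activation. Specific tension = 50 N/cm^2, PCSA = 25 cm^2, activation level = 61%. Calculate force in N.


F = sigma * PCSA * activation
F = 50 * 25 * 0.61
F = 762.5 N


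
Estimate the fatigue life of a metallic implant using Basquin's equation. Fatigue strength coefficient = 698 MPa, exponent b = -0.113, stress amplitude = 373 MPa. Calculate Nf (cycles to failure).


sigma_a = sigma_f' * (2Nf)^b
2Nf = (sigma_a/sigma_f')^(1/b)
2Nf = (373/698)^(1/-0.113)
2Nf = 256.08074
Nf = 128


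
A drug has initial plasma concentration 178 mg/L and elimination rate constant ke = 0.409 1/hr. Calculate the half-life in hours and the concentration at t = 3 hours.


t_half = ln(2) / ke = 0.693147 / 0.409 = 1.695 hr
C(t) = C0 * exp(-ke*t) = 178 * exp(-0.409*3)
C(3) = 52.18 mg/L


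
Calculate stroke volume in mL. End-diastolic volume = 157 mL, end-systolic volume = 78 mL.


SV = EDV - ESV
SV = 157 - 78
SV = 79 mL


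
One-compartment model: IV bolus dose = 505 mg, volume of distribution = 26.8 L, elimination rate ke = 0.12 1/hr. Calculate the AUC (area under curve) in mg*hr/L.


C0 = Dose/Vd = 505/26.8 = 18.8433 mg/L
AUC = C0/ke = 18.8433/0.12
AUC = 157 mg*hr/L


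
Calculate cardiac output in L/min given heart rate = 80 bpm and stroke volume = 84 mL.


CO = HR * SV
CO = 80 * 84 / 1000
CO = 6.72 L/min


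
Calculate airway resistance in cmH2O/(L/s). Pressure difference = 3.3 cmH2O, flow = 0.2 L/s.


R = dP / flow
R = 3.3 / 0.2
R = 16.5 cmH2O/(L/s)


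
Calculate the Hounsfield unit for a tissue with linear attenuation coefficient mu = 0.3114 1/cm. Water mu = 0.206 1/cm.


HU = ((mu_tissue - mu_water) / mu_water) * 1000
HU = ((0.3114 - 0.206) / 0.206) * 1000
HU = 511.7


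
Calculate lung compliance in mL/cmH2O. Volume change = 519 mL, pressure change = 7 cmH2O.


C = dV / dP
C = 519 / 7
C = 74.14 mL/cmH2O


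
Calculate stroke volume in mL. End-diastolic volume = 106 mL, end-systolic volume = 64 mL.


SV = EDV - ESV
SV = 106 - 64
SV = 42 mL


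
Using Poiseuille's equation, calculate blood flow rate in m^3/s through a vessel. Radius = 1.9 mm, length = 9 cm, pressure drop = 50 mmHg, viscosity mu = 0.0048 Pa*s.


Q = pi*r^4*dP / (8*mu*L)
r = 0.0019 m, L = 0.09 m
dP = 50 mmHg = 6666.1 Pa
Q = 7.8970e-05 m^3/s


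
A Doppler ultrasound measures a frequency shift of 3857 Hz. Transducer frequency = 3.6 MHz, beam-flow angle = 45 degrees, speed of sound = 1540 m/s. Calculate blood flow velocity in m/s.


v = fd * c / (2 * f0 * cos(theta))
v = 3857 * 1540 / (2 * 3.6000e+06 * cos(45))
v = 1.167 m/s


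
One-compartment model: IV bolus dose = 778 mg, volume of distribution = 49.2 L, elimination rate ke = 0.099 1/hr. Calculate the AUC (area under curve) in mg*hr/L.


C0 = Dose/Vd = 778/49.2 = 15.813 mg/L
AUC = C0/ke = 15.813/0.099
AUC = 159.7 mg*hr/L


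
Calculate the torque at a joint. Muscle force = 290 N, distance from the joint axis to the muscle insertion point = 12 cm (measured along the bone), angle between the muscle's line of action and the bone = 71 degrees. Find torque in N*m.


Torque = F * d * sin(theta)   (moment arm = d*sin(theta))
d = 12 cm = 0.12 m
Torque = 290 * 0.12 * sin(71)
Torque = 32.9 N*m


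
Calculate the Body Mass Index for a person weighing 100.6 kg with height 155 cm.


BMI = weight / height^2
height = 155 cm = 1.55 m
BMI = 100.6 / 1.55^2
BMI = 41.87 kg/m^2


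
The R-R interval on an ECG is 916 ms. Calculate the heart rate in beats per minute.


HR = 60 / RR_interval(s)
RR = 916 ms = 0.916 s
HR = 60 / 0.916 = 65.5 bpm


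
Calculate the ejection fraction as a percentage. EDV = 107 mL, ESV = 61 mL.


SV = EDV - ESV = 107 - 61 = 46 mL
EF = SV/EDV * 100 = 46/107 * 100
EF = 42.99%


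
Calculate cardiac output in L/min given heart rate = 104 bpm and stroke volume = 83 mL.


CO = HR * SV
CO = 104 * 83 / 1000
CO = 8.632 L/min


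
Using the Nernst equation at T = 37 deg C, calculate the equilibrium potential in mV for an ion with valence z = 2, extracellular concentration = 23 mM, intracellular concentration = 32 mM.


E = (RT/(zF)) * ln(C_out/C_in)
T = 37 + 273.15 = 310.15 K
E = (8.314 * 310.15 / (2 * 96485)) * ln(23/32)
E = -4.413 mV


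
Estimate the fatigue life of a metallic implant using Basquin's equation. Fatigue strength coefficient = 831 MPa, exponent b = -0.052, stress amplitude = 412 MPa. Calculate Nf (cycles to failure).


sigma_a = sigma_f' * (2Nf)^b
2Nf = (sigma_a/sigma_f')^(1/b)
2Nf = (412/831)^(1/-0.052)
2Nf = 723916.73
Nf = 3.62e+05


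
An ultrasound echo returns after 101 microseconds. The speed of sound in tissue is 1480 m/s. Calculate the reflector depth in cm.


depth = c * t / 2
t = 101 us = 1.0100e-04 s
depth = 1480 * 1.0100e-04 / 2
depth = 0.07474 m = 7.474 cm


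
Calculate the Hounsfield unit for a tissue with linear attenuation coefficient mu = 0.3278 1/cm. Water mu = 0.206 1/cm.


HU = ((mu_tissue - mu_water) / mu_water) * 1000
HU = ((0.3278 - 0.206) / 0.206) * 1000
HU = 591.3


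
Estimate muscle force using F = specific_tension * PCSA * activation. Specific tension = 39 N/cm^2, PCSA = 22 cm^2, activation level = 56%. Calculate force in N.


F = sigma * PCSA * activation
F = 39 * 22 * 0.56
F = 480.5 N


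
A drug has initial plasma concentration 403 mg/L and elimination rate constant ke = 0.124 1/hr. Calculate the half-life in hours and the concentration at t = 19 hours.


t_half = ln(2) / ke = 0.693147 / 0.124 = 5.59 hr
C(t) = C0 * exp(-ke*t) = 403 * exp(-0.124*19)
C(19) = 38.2 mg/L


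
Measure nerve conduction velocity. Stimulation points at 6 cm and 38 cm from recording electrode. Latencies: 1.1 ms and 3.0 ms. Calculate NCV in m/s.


Distance = (38 - 6) / 100 = 0.32 m
dt = (3.0 - 1.1) / 1000 = 0.0019 s
NCV = dist / dt = 168.4 m/s


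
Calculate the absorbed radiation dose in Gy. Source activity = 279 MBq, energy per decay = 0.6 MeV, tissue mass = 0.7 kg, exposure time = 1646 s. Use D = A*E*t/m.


A = 279 MBq = 2.7900e+08 Bq
E = 0.6 MeV = 9.612e-14 J
D = A*E*t/m = 2.7900e+08*9.612e-14*1646/0.7
D = 0.06306 Gy


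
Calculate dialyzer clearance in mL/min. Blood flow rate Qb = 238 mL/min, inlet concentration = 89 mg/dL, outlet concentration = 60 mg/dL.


K = Qb * (Cb_in - Cb_out) / Cb_in
K = 238 * (89 - 60) / 89
K = 77.55 mL/min


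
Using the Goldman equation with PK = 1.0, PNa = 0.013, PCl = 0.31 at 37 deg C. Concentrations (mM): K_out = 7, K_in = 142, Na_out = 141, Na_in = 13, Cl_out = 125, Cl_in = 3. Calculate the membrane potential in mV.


Vm = (RT/F)*ln((PK*Ko + PNa*Nao + PCl*Cli)/(PK*Ki + PNa*Nai + PCl*Clo))
Numer = 9.763, Denom = 180.919
Vm = -78.02 mV


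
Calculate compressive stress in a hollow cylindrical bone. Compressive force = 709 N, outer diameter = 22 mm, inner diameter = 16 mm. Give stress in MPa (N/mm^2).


A = pi*(r_o^2 - r_i^2)
r_o = 11 mm, r_i = 8 mm
A = 179.071 mm^2
sigma = F/A = 709 / 179.071
sigma = 3.959 MPa


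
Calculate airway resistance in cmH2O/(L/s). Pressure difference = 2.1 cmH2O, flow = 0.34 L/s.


R = dP / flow
R = 2.1 / 0.34
R = 6.176 cmH2O/(L/s)


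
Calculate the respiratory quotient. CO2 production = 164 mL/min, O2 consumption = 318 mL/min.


RQ = VCO2 / VO2
RQ = 164 / 318
RQ = 0.5157


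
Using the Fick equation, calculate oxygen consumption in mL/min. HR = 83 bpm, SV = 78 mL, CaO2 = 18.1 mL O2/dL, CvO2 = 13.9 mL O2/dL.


CO = HR*SV = 83*78/1000 = 6.474 L/min
a-v O2 diff = 18.1 - 13.9 = 4.2 mL/dL
VO2 = CO * (CaO2-CvO2) * 10 dL/L
VO2 = 6.474 * 4.2 * 10
VO2 = 271.9 mL/min


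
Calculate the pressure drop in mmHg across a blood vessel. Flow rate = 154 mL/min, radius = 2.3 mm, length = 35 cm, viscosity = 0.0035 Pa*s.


dP = 8*mu*L*Q / (pi*r^4)
Q = 154 mL/min = 2.56667e-06 m^3/s
dP = 286.111 Pa = 286.111 / 133.322 mmHg = 2.146 mmHg


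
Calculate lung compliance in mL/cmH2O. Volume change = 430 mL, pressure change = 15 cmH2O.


C = dV / dP
C = 430 / 15
C = 28.67 mL/cmH2O


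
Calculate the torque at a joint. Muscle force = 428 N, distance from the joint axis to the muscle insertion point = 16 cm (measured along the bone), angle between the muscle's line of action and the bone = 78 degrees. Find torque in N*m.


Torque = F * d * sin(theta)   (moment arm = d*sin(theta))
d = 16 cm = 0.16 m
Torque = 428 * 0.16 * sin(78)
Torque = 66.98 N*m


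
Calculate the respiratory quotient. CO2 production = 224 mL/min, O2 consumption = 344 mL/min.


RQ = VCO2 / VO2
RQ = 224 / 344
RQ = 0.6512


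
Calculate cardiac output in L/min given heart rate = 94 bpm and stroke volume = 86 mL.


CO = HR * SV
CO = 94 * 86 / 1000
CO = 8.084 L/min


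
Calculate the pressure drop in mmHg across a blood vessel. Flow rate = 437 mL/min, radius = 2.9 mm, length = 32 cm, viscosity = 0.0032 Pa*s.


dP = 8*mu*L*Q / (pi*r^4)
Q = 437 mL/min = 7.28333e-06 m^3/s
dP = 268.521 Pa = 268.521 / 133.322 mmHg = 2.014 mmHg


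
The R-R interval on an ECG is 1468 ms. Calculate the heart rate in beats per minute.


HR = 60 / RR_interval(s)
RR = 1468 ms = 1.468 s
HR = 60 / 1.468 = 40.87 bpm


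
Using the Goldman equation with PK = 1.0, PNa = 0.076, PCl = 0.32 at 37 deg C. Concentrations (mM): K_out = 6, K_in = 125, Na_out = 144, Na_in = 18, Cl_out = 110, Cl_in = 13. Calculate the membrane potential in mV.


Vm = (RT/F)*ln((PK*Ko + PNa*Nao + PCl*Cli)/(PK*Ki + PNa*Nai + PCl*Clo))
Numer = 21.104, Denom = 161.568
Vm = -54.4 mV


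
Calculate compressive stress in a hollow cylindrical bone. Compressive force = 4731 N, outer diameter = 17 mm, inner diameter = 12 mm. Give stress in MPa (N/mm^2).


A = pi*(r_o^2 - r_i^2)
r_o = 8.5 mm, r_i = 6 mm
A = 113.883 mm^2
sigma = F/A = 4731 / 113.883
sigma = 41.54 MPa


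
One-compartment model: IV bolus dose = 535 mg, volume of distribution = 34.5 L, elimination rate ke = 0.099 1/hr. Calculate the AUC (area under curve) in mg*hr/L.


C0 = Dose/Vd = 535/34.5 = 15.5072 mg/L
AUC = C0/ke = 15.5072/0.099
AUC = 156.6 mg*hr/L


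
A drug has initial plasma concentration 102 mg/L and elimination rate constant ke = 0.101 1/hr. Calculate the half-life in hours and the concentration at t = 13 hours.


t_half = ln(2) / ke = 0.693147 / 0.101 = 6.863 hr
C(t) = C0 * exp(-ke*t) = 102 * exp(-0.101*13)
C(13) = 27.44 mg/L


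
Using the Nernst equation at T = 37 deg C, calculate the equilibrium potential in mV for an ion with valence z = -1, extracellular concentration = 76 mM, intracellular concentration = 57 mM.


E = (RT/(zF)) * ln(C_out/C_in)
T = 37 + 273.15 = 310.15 K
E = (8.314 * 310.15 / (-1 * 96485)) * ln(76/57)
E = -7.688 mV


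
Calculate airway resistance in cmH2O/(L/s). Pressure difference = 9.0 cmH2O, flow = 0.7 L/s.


R = dP / flow
R = 9.0 / 0.7
R = 12.86 cmH2O/(L/s)


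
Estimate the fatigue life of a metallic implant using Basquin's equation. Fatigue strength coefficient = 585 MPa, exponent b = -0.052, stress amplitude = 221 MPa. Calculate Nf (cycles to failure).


sigma_a = sigma_f' * (2Nf)^b
2Nf = (sigma_a/sigma_f')^(1/b)
2Nf = (221/585)^(1/-0.052)
2Nf = 1.3491775e+08
Nf = 6.7459e+07


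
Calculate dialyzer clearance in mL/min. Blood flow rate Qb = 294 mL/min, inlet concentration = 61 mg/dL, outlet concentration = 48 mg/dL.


K = Qb * (Cb_in - Cb_out) / Cb_in
K = 294 * (61 - 48) / 61
K = 62.66 mL/min


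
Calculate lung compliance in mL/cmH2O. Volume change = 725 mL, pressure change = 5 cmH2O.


C = dV / dP
C = 725 / 5
C = 145 mL/cmH2O


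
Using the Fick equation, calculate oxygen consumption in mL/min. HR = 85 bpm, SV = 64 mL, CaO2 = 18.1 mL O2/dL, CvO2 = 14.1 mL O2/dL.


CO = HR*SV = 85*64/1000 = 5.44 L/min
a-v O2 diff = 18.1 - 14.1 = 4 mL/dL
VO2 = CO * (CaO2-CvO2) * 10 dL/L
VO2 = 5.44 * 4 * 10
VO2 = 217.6 mL/min


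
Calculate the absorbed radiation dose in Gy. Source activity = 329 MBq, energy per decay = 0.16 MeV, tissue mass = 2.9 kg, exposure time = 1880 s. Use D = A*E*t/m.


A = 329 MBq = 3.2900e+08 Bq
E = 0.16 MeV = 2.5632e-14 J
D = A*E*t/m = 3.2900e+08*2.5632e-14*1880/2.9
D = 0.005467 Gy


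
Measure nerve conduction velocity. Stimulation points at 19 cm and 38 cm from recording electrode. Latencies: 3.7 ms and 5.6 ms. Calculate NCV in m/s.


Distance = (38 - 19) / 100 = 0.19 m
dt = (5.6 - 3.7) / 1000 = 0.0019 s
NCV = dist / dt = 100 m/s


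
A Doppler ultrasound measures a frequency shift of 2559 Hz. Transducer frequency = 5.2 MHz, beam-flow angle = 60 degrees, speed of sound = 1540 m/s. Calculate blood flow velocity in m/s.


v = fd * c / (2 * f0 * cos(theta))
v = 2559 * 1540 / (2 * 5.2000e+06 * cos(60))
v = 0.7579 m/s


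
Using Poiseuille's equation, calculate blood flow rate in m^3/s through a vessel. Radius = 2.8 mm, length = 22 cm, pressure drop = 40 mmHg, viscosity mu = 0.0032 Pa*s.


Q = pi*r^4*dP / (8*mu*L)
r = 0.0028 m, L = 0.22 m
dP = 40 mmHg = 5332.88 Pa
Q = 1.8284e-04 m^3/s


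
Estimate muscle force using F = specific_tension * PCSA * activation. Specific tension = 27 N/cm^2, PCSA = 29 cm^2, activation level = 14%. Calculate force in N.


F = sigma * PCSA * activation
F = 27 * 29 * 0.14
F = 109.6 N


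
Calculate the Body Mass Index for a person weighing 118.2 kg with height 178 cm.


BMI = weight / height^2
height = 178 cm = 1.78 m
BMI = 118.2 / 1.78^2
BMI = 37.31 kg/m^2


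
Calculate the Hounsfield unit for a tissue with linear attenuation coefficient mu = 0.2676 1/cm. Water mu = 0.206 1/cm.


HU = ((mu_tissue - mu_water) / mu_water) * 1000
HU = ((0.2676 - 0.206) / 0.206) * 1000
HU = 299


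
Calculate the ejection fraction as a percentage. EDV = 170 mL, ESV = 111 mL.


SV = EDV - ESV = 170 - 111 = 59 mL
EF = SV/EDV * 100 = 59/170 * 100
EF = 34.71%


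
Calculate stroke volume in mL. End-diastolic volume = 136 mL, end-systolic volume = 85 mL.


SV = EDV - ESV
SV = 136 - 85
SV = 51 mL


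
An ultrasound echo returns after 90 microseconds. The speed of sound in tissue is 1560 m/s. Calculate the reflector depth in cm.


depth = c * t / 2
t = 90 us = 9.0000e-05 s
depth = 1560 * 9.0000e-05 / 2
depth = 0.0702 m = 7.02 cm


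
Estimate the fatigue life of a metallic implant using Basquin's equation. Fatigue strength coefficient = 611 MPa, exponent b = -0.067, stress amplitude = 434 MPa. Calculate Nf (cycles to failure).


sigma_a = sigma_f' * (2Nf)^b
2Nf = (sigma_a/sigma_f')^(1/b)
2Nf = (434/611)^(1/-0.067)
2Nf = 164.88695
Nf = 82.44


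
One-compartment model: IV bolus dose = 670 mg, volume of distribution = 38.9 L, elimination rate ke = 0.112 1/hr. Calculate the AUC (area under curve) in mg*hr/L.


C0 = Dose/Vd = 670/38.9 = 17.2237 mg/L
AUC = C0/ke = 17.2237/0.112
AUC = 153.8 mg*hr/L


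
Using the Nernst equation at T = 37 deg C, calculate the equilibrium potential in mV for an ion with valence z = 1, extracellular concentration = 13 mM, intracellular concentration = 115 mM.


E = (RT/(zF)) * ln(C_out/C_in)
T = 37 + 273.15 = 310.15 K
E = (8.314 * 310.15 / (1 * 96485)) * ln(13/115)
E = -58.26 mV


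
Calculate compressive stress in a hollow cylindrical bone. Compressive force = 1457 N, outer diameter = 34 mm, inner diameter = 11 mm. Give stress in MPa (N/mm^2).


A = pi*(r_o^2 - r_i^2)
r_o = 17 mm, r_i = 5.5 mm
A = 812.887 mm^2
sigma = F/A = 1457 / 812.887
sigma = 1.792 MPa


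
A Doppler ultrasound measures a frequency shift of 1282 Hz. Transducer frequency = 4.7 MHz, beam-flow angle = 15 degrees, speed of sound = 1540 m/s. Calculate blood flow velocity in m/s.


v = fd * c / (2 * f0 * cos(theta))
v = 1282 * 1540 / (2 * 4.7000e+06 * cos(15))
v = 0.2174 m/s


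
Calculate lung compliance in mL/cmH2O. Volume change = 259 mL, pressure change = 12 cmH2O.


C = dV / dP
C = 259 / 12
C = 21.58 mL/cmH2O


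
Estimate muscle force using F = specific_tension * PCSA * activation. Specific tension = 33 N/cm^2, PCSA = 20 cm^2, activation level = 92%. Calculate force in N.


F = sigma * PCSA * activation
F = 33 * 20 * 0.92
F = 607.2 N


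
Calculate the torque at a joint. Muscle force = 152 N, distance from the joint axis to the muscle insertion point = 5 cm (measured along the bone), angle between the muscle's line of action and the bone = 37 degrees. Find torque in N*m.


Torque = F * d * sin(theta)   (moment arm = d*sin(theta))
d = 5 cm = 0.05 m
Torque = 152 * 0.05 * sin(37)
Torque = 4.574 N*m


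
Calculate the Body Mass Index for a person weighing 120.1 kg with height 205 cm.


BMI = weight / height^2
height = 205 cm = 2.05 m
BMI = 120.1 / 2.05^2
BMI = 28.58 kg/m^2


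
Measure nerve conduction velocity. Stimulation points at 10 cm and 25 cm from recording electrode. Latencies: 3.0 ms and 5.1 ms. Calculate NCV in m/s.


Distance = (25 - 10) / 100 = 0.15 m
dt = (5.1 - 3.0) / 1000 = 0.0021 s
NCV = dist / dt = 71.43 m/s


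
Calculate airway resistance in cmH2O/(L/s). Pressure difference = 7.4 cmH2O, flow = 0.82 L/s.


R = dP / flow
R = 7.4 / 0.82
R = 9.024 cmH2O/(L/s)


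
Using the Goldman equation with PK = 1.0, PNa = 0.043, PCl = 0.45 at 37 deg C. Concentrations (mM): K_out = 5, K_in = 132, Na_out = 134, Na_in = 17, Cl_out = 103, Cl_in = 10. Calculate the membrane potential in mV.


Vm = (RT/F)*ln((PK*Ko + PNa*Nao + PCl*Cli)/(PK*Ki + PNa*Nai + PCl*Clo))
Numer = 15.262, Denom = 179.081
Vm = -65.81 mV


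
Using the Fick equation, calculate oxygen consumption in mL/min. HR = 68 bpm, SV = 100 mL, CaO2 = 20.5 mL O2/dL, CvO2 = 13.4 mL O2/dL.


CO = HR*SV = 68*100/1000 = 6.8 L/min
a-v O2 diff = 20.5 - 13.4 = 7.1 mL/dL
VO2 = CO * (CaO2-CvO2) * 10 dL/L
VO2 = 6.8 * 7.1 * 10
VO2 = 482.8 mL/min


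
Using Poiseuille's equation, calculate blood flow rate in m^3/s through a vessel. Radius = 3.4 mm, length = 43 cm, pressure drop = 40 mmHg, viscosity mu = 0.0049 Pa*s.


Q = pi*r^4*dP / (8*mu*L)
r = 0.0034 m, L = 0.43 m
dP = 40 mmHg = 5332.88 Pa
Q = 1.3282e-04 m^3/s


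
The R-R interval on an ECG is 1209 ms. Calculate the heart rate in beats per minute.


HR = 60 / RR_interval(s)
RR = 1209 ms = 1.209 s
HR = 60 / 1.209 = 49.63 bpm


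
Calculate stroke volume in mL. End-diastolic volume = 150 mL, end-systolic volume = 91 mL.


SV = EDV - ESV
SV = 150 - 91
SV = 59 mL


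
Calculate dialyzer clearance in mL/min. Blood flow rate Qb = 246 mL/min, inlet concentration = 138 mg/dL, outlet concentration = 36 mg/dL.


K = Qb * (Cb_in - Cb_out) / Cb_in
K = 246 * (138 - 36) / 138
K = 181.8 mL/min


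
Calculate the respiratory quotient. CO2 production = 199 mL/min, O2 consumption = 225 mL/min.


RQ = VCO2 / VO2
RQ = 199 / 225
RQ = 0.8844


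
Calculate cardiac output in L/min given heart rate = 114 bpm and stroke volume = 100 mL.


CO = HR * SV
CO = 114 * 100 / 1000
CO = 11.4 L/min


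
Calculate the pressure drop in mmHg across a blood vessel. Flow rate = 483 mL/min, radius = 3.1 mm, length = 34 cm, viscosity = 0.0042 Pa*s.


dP = 8*mu*L*Q / (pi*r^4)
Q = 483 mL/min = 8.05e-06 m^3/s
dP = 316.969 Pa = 316.969 / 133.322 mmHg = 2.377 mmHg


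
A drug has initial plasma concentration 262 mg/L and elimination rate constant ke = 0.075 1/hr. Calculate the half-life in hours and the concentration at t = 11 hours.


t_half = ln(2) / ke = 0.693147 / 0.075 = 9.242 hr
C(t) = C0 * exp(-ke*t) = 262 * exp(-0.075*11)
C(11) = 114.8 mg/L


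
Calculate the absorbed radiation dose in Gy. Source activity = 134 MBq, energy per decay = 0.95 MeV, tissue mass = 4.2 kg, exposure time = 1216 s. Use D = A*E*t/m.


A = 134 MBq = 1.3400e+08 Bq
E = 0.95 MeV = 1.5219e-13 J
D = A*E*t/m = 1.3400e+08*1.5219e-13*1216/4.2
D = 0.005904 Gy


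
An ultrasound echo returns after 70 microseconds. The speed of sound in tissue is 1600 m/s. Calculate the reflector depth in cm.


depth = c * t / 2
t = 70 us = 7.0000e-05 s
depth = 1600 * 7.0000e-05 / 2
depth = 0.056 m = 5.6 cm


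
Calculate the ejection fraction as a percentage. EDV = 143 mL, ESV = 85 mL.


SV = EDV - ESV = 143 - 85 = 58 mL
EF = SV/EDV * 100 = 58/143 * 100
EF = 40.56%


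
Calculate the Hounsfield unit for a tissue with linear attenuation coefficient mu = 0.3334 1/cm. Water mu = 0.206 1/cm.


HU = ((mu_tissue - mu_water) / mu_water) * 1000
HU = ((0.3334 - 0.206) / 0.206) * 1000
HU = 618.4


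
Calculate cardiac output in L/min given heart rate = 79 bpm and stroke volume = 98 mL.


CO = HR * SV
CO = 79 * 98 / 1000
CO = 7.742 L/min


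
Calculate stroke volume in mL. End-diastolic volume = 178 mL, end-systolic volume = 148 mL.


SV = EDV - ESV
SV = 178 - 148
SV = 30 mL


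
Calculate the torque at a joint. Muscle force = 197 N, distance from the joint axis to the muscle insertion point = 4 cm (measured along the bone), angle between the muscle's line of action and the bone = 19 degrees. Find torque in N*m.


Torque = F * d * sin(theta)   (moment arm = d*sin(theta))
d = 4 cm = 0.04 m
Torque = 197 * 0.04 * sin(19)
Torque = 2.565 N*m


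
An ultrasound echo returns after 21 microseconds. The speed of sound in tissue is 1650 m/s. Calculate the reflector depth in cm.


depth = c * t / 2
t = 21 us = 2.1000e-05 s
depth = 1650 * 2.1000e-05 / 2
depth = 0.017325 m = 1.7325 cm


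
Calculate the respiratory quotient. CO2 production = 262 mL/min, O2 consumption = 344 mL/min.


RQ = VCO2 / VO2
RQ = 262 / 344
RQ = 0.7616


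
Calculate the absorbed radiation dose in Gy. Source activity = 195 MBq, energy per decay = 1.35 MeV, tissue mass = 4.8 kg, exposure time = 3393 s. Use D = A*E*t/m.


A = 195 MBq = 1.9500e+08 Bq
E = 1.35 MeV = 2.1627e-13 J
D = A*E*t/m = 1.9500e+08*2.1627e-13*3393/4.8
D = 0.02981 Gy


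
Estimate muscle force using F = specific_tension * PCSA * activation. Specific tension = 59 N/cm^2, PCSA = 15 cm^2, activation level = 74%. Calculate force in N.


F = sigma * PCSA * activation
F = 59 * 15 * 0.74
F = 654.9 N


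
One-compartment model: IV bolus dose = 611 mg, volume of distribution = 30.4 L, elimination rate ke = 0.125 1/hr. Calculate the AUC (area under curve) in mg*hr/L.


C0 = Dose/Vd = 611/30.4 = 20.0987 mg/L
AUC = C0/ke = 20.0987/0.125
AUC = 160.8 mg*hr/L


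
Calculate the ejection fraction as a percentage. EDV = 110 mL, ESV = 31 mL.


SV = EDV - ESV = 110 - 31 = 79 mL
EF = SV/EDV * 100 = 79/110 * 100
EF = 71.82%


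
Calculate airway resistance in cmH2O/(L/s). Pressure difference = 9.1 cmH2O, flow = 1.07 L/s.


R = dP / flow
R = 9.1 / 1.07
R = 8.505 cmH2O/(L/s)


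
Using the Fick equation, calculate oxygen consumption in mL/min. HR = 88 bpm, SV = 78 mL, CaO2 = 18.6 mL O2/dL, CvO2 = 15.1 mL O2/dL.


CO = HR*SV = 88*78/1000 = 6.864 L/min
a-v O2 diff = 18.6 - 15.1 = 3.5 mL/dL
VO2 = CO * (CaO2-CvO2) * 10 dL/L
VO2 = 6.864 * 3.5 * 10
VO2 = 240.2 mL/min


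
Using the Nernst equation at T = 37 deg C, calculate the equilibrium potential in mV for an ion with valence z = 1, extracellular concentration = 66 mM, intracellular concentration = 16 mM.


E = (RT/(zF)) * ln(C_out/C_in)
T = 37 + 273.15 = 310.15 K
E = (8.314 * 310.15 / (1 * 96485)) * ln(66/16)
E = 37.87 mV


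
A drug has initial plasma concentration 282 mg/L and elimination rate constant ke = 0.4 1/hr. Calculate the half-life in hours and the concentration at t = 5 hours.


t_half = ln(2) / ke = 0.693147 / 0.4 = 1.733 hr
C(t) = C0 * exp(-ke*t) = 282 * exp(-0.4*5)
C(5) = 38.16 mg/L


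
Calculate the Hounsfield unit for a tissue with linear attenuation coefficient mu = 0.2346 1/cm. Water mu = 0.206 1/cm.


HU = ((mu_tissue - mu_water) / mu_water) * 1000
HU = ((0.2346 - 0.206) / 0.206) * 1000
HU = 138.8


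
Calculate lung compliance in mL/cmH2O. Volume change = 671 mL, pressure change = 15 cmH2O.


C = dV / dP
C = 671 / 15
C = 44.73 mL/cmH2O


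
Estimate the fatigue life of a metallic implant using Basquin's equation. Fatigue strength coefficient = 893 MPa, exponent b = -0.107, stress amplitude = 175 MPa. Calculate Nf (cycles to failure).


sigma_a = sigma_f' * (2Nf)^b
2Nf = (sigma_a/sigma_f')^(1/b)
2Nf = (175/893)^(1/-0.107)
2Nf = 4121721.1
Nf = 2.0609e+06


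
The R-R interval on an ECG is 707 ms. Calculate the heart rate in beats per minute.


HR = 60 / RR_interval(s)
RR = 707 ms = 0.707 s
HR = 60 / 0.707 = 84.87 bpm


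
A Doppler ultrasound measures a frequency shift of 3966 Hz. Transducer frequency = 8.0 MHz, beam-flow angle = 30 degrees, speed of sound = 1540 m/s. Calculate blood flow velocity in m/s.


v = fd * c / (2 * f0 * cos(theta))
v = 3966 * 1540 / (2 * 8.0000e+06 * cos(30))
v = 0.4408 m/s


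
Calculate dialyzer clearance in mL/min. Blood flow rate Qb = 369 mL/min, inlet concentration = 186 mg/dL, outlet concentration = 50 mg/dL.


K = Qb * (Cb_in - Cb_out) / Cb_in
K = 369 * (186 - 50) / 186
K = 269.8 mL/min


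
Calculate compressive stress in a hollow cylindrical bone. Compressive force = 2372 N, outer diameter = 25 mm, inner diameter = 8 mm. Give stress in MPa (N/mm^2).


A = pi*(r_o^2 - r_i^2)
r_o = 12.5 mm, r_i = 4 mm
A = 440.608 mm^2
sigma = F/A = 2372 / 440.608
sigma = 5.383 MPa


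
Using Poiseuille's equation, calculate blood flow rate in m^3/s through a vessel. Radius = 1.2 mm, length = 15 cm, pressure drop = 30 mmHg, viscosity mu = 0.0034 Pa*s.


Q = pi*r^4*dP / (8*mu*L)
r = 0.0012 m, L = 0.15 m
dP = 30 mmHg = 3999.66 Pa
Q = 6.3861e-06 m^3/s


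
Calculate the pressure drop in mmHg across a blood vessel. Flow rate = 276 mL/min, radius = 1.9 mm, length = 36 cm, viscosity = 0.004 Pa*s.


dP = 8*mu*L*Q / (pi*r^4)
Q = 276 mL/min = 4.6e-06 m^3/s
dP = 1294.33 Pa = 1294.33 / 133.322 mmHg = 9.708 mmHg


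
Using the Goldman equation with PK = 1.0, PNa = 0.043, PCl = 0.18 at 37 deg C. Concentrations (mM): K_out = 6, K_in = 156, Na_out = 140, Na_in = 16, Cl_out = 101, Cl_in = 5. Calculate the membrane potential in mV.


Vm = (RT/F)*ln((PK*Ko + PNa*Nao + PCl*Cli)/(PK*Ki + PNa*Nai + PCl*Clo))
Numer = 12.92, Denom = 174.868
Vm = -69.63 mV


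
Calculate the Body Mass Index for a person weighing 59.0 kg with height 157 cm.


BMI = weight / height^2
height = 157 cm = 1.57 m
BMI = 59.0 / 1.57^2
BMI = 23.94 kg/m^2


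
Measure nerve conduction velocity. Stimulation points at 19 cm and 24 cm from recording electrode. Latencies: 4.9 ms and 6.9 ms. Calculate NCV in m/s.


Distance = (24 - 19) / 100 = 0.05 m
dt = (6.9 - 4.9) / 1000 = 0.002 s
NCV = dist / dt = 25 m/s


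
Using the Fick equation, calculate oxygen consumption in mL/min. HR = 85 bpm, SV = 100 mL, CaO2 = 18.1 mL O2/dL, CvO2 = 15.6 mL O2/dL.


CO = HR*SV = 85*100/1000 = 8.5 L/min
a-v O2 diff = 18.1 - 15.6 = 2.5 mL/dL
VO2 = CO * (CaO2-CvO2) * 10 dL/L
VO2 = 8.5 * 2.5 * 10
VO2 = 212.5 mL/min


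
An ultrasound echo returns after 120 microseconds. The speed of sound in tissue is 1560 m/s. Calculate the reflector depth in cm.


depth = c * t / 2
t = 120 us = 1.2000e-04 s
depth = 1560 * 1.2000e-04 / 2
depth = 0.0936 m = 9.36 cm


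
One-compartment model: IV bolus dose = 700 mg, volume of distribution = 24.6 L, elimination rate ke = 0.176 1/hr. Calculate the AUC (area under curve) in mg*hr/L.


C0 = Dose/Vd = 700/24.6 = 28.4553 mg/L
AUC = C0/ke = 28.4553/0.176
AUC = 161.7 mg*hr/L


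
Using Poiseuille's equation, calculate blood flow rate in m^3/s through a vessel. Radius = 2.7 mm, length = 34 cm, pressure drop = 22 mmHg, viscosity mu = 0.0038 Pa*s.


Q = pi*r^4*dP / (8*mu*L)
r = 0.0027 m, L = 0.34 m
dP = 22 mmHg = 2933.084 Pa
Q = 4.7378e-05 m^3/s


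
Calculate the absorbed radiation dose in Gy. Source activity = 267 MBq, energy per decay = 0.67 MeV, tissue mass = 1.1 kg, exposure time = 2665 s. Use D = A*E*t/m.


A = 267 MBq = 2.6700e+08 Bq
E = 0.67 MeV = 1.07334e-13 J
D = A*E*t/m = 2.6700e+08*1.07334e-13*2665/1.1
D = 0.06943 Gy


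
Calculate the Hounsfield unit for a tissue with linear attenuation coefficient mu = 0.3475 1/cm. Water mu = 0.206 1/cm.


HU = ((mu_tissue - mu_water) / mu_water) * 1000
HU = ((0.3475 - 0.206) / 0.206) * 1000
HU = 686.9


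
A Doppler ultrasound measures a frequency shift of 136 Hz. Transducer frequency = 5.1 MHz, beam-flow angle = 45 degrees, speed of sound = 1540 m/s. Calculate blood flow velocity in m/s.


v = fd * c / (2 * f0 * cos(theta))
v = 136 * 1540 / (2 * 5.1000e+06 * cos(45))
v = 0.02904 m/s


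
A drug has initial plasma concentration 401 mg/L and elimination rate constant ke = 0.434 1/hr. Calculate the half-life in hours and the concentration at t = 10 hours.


t_half = ln(2) / ke = 0.693147 / 0.434 = 1.597 hr
C(t) = C0 * exp(-ke*t) = 401 * exp(-0.434*10)
C(10) = 5.228 mg/L


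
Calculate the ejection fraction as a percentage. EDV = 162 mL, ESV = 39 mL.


SV = EDV - ESV = 162 - 39 = 123 mL
EF = SV/EDV * 100 = 123/162 * 100
EF = 75.93%


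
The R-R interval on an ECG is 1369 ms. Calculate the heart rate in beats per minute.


HR = 60 / RR_interval(s)
RR = 1369 ms = 1.369 s
HR = 60 / 1.369 = 43.83 bpm


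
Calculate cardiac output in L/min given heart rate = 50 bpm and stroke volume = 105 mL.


CO = HR * SV
CO = 50 * 105 / 1000
CO = 5.25 L/min


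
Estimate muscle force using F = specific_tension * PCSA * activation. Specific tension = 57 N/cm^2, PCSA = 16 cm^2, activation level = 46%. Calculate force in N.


F = sigma * PCSA * activation
F = 57 * 16 * 0.46
F = 419.5 N


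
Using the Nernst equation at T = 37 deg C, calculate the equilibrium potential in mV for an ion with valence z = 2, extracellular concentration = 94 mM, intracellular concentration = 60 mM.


E = (RT/(zF)) * ln(C_out/C_in)
T = 37 + 273.15 = 310.15 K
E = (8.314 * 310.15 / (2 * 96485)) * ln(94/60)
E = 5.999 mV


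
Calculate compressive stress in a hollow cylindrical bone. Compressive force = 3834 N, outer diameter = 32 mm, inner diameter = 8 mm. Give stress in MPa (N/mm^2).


A = pi*(r_o^2 - r_i^2)
r_o = 16 mm, r_i = 4 mm
A = 753.982 mm^2
sigma = F/A = 3834 / 753.982
sigma = 5.085 MPa


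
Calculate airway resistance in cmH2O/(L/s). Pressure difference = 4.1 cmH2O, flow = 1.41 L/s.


R = dP / flow
R = 4.1 / 1.41
R = 2.908 cmH2O/(L/s)


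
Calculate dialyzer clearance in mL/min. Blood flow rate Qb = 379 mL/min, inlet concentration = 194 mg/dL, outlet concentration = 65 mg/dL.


K = Qb * (Cb_in - Cb_out) / Cb_in
K = 379 * (194 - 65) / 194
K = 252 mL/min


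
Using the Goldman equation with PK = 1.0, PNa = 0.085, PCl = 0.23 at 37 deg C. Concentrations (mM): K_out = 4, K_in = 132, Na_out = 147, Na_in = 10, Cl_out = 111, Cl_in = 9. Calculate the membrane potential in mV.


Vm = (RT/F)*ln((PK*Ko + PNa*Nao + PCl*Cli)/(PK*Ki + PNa*Nai + PCl*Clo))
Numer = 18.565, Denom = 158.38
Vm = -57.29 mV


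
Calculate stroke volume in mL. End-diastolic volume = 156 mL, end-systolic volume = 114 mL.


SV = EDV - ESV
SV = 156 - 114
SV = 42 mL


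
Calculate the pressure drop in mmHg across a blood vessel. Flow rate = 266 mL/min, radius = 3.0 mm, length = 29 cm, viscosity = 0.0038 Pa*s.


dP = 8*mu*L*Q / (pi*r^4)
Q = 266 mL/min = 4.43333e-06 m^3/s
dP = 153.591 Pa = 153.591 / 133.322 mmHg = 1.152 mmHg


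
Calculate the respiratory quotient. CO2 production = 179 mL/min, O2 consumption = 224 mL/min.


RQ = VCO2 / VO2
RQ = 179 / 224
RQ = 0.7991


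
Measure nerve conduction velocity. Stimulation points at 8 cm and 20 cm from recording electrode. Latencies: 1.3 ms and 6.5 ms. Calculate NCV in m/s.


Distance = (20 - 8) / 100 = 0.12 m
dt = (6.5 - 1.3) / 1000 = 0.0052 s
NCV = dist / dt = 23.08 m/s


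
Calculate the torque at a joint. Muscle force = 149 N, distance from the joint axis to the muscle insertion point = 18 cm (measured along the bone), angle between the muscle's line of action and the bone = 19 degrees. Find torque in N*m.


Torque = F * d * sin(theta)   (moment arm = d*sin(theta))
d = 18 cm = 0.18 m
Torque = 149 * 0.18 * sin(19)
Torque = 8.732 N*m


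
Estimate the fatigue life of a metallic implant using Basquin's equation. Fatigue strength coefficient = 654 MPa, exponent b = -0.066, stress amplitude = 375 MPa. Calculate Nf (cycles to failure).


sigma_a = sigma_f' * (2Nf)^b
2Nf = (sigma_a/sigma_f')^(1/b)
2Nf = (375/654)^(1/-0.066)
2Nf = 4568.7265
Nf = 2284


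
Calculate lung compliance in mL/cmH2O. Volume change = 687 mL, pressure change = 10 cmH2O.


C = dV / dP
C = 687 / 10
C = 68.7 mL/cmH2O


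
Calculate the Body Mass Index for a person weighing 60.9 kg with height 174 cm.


BMI = weight / height^2
height = 174 cm = 1.74 m
BMI = 60.9 / 1.74^2
BMI = 20.11 kg/m^2


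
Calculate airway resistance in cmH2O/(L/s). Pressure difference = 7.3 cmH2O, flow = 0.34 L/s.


R = dP / flow
R = 7.3 / 0.34
R = 21.47 cmH2O/(L/s)


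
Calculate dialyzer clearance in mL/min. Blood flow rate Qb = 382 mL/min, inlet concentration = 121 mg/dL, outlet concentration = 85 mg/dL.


K = Qb * (Cb_in - Cb_out) / Cb_in
K = 382 * (121 - 85) / 121
K = 113.7 mL/min


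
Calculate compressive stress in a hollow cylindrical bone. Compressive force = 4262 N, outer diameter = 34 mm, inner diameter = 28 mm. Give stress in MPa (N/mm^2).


A = pi*(r_o^2 - r_i^2)
r_o = 17 mm, r_i = 14 mm
A = 292.168 mm^2
sigma = F/A = 4262 / 292.168
sigma = 14.59 MPa


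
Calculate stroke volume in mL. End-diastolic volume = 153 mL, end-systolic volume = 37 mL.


SV = EDV - ESV
SV = 153 - 37
SV = 116 mL


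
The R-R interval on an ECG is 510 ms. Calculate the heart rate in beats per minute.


HR = 60 / RR_interval(s)
RR = 510 ms = 0.51 s
HR = 60 / 0.51 = 117.6 bpm


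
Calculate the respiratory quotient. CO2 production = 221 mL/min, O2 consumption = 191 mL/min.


RQ = VCO2 / VO2
RQ = 221 / 191
RQ = 1.157
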